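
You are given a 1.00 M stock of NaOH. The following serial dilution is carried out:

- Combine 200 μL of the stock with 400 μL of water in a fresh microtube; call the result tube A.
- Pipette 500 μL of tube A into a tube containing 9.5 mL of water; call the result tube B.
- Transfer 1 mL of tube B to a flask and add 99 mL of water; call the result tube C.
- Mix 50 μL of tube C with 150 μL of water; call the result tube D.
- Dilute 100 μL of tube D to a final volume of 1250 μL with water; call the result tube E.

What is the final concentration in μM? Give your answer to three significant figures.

Step 1: 200 μL + 400 μL = 600 μL total → factor 600/200 = 3
Step 2: 500 μL + 9.5 mL = 10000 μL total → factor 10000/500 = 20
Step 3: 1 mL + 99 mL = 100 mL total → factor 100/1 = 100
Step 4: 50 μL + 150 μL = 200 μL total → factor 200/50 = 4
Step 5: 100 μL brought to 1250 μL → factor 1250/100 = 12.5
Overall dilution factor = 3 × 20 × 100 × 4 × 12.5 = 3 × 10^5
Final = 1.00 M / 3 × 10^5 = 3.333 × 10^-6 M = 3.33 μM

3.33 μM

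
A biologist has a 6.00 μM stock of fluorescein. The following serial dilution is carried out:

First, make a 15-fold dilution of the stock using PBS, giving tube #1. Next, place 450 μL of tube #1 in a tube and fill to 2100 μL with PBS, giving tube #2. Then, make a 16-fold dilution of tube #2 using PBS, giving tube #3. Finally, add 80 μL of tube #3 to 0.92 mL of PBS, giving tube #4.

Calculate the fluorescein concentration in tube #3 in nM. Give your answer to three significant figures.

5.36 nM

Step 1: 15-fold → factor 15
Step 2: 450 μL brought to 2100 μL → factor 2100/450 = 4.6667
Step 3: 16-fold → factor 16
Dilution factor through tube #3 = 15 × 4.6667 × 16 = 1120
[tube #3] = 6.00 μM / 1120 = 0.005357 μM = 5.36 nM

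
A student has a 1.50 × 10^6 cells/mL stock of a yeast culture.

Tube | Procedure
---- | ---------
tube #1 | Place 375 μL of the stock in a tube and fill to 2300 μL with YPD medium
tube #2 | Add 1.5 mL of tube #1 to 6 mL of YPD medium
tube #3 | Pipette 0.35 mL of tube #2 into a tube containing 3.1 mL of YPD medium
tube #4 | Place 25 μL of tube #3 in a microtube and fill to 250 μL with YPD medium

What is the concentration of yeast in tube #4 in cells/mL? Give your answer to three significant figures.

496 cells/mL

Step 1: 375 μL brought to 2300 μL → factor 2300/375 = 6.1333
Step 2: 1.5 mL + 6 mL = 7.5 mL total → factor 7.5/1.5 = 5
Step 3: 0.35 mL + 3.1 mL = 3.45 mL total → factor 3.45/0.35 = 9.8571
Step 4: 25 μL brought to 250 μL → factor 250/25 = 10
Overall dilution factor = 6.1333 × 5 × 9.8571 × 10 = 3022.9
Final = 1.50 × 10^6 cells/mL / 3022.9 = 496 cells/mL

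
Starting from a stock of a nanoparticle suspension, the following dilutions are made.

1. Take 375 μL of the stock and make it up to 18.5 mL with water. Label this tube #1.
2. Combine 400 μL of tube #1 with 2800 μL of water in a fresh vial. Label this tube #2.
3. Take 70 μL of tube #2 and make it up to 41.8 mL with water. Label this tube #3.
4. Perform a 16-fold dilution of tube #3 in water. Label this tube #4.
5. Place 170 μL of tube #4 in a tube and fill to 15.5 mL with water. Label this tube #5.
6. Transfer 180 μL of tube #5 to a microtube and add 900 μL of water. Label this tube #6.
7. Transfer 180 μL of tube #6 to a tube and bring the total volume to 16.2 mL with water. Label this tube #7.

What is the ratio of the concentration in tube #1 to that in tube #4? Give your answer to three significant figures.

7.64 × 10^4

Step 1: 375 μL brought to 18.5 mL → factor 18500/375 = 49.333
Step 2: 400 μL + 2800 μL = 3200 μL total → factor 3200/400 = 8
Step 3: 70 μL brought to 41.8 mL → factor 41800/70 = 597.14
Step 4: 16-fold → factor 16
Dilution factor to tube #1 = 49.333; to tube #4 = 3.7708 × 10^6
[tube #1]/[tube #4] = (factor to tube #4)/(factor to tube #1) = 3.7708 × 10^6/49.333 = 7.64 × 10^4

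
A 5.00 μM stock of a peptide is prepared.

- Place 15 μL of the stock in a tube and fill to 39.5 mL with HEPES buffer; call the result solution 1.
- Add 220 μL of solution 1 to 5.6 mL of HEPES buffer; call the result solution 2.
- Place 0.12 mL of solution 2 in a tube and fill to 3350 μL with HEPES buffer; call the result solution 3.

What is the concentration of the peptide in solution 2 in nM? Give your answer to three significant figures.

Step 1: 15 μL brought to 39.5 mL → factor 39500/15 = 2633.3
Step 2: 220 μL + 5.6 mL = 5820 μL total → factor 5820/220 = 26.455
Dilution factor through solution 2 = 2633.3 × 26.455 = 69664
[solution 2] = 5.00 μM / 69664 = 7.177 × 10^-5 μM = 0.0718 nM

0.0718 nM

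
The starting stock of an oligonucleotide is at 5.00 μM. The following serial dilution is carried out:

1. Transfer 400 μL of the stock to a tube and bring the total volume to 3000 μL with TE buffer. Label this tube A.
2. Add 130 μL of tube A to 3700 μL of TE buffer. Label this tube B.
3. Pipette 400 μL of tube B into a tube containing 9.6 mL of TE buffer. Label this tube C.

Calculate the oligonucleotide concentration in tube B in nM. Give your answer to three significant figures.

22.6 nM

Step 1: 400 μL brought to 3000 μL → factor 3000/400 = 7.5
Step 2: 130 μL + 3700 μL = 3830 μL total → factor 3830/130 = 29.462
Dilution factor through tube B = 7.5 × 29.462 = 220.96
[tube B] = 5.00 μM / 220.96 = 0.02263 μM = 22.6 nM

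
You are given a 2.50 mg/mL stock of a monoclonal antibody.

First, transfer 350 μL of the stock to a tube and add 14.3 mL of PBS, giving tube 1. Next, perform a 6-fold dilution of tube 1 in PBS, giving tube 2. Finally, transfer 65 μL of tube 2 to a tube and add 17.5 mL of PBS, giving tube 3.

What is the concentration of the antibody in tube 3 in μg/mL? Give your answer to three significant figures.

0.0368 μg/mL

Step 1: 350 μL + 14.3 mL = 14650 μL total → factor 14650/350 = 41.857
Step 2: 6-fold → factor 6
Step 3: 65 μL + 17.5 mL = 17565 μL total → factor 17565/65 = 270.23
Overall dilution factor = 41.857 × 6 × 270.23 = 67867
Final = 2.50 mg/mL / 67867 = 3.684 × 10^-5 mg/mL = 0.0368 μg/mL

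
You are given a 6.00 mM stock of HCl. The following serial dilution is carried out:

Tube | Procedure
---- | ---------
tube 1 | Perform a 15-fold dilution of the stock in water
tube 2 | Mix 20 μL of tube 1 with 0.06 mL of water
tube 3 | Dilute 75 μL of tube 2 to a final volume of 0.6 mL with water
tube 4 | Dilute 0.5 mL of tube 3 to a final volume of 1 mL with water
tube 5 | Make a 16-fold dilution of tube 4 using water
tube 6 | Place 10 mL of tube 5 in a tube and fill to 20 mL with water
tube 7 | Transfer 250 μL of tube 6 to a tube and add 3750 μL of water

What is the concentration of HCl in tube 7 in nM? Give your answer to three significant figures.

Step 1: 15-fold → factor 15
Step 2: 20 μL + 0.06 mL = 80 μL total → factor 80/20 = 4
Step 3: 75 μL brought to 0.6 mL → factor 600/75 = 8
Step 4: 0.5 mL brought to 1 mL → factor 1/0.5 = 2
Step 5: 16-fold → factor 16
Step 6: 10 mL brought to 20 mL → factor 20/10 = 2
Step 7: 250 μL + 3750 μL = 4000 μL total → factor 4000/250 = 16
Overall dilution factor = 15 × 4 × 8 × 2 × 16 × 2 × 16 = 4.9152 × 10^5
Final = 6.00 mM / 4.9152 × 10^5 = 1.221 × 10^-5 mM = 12.2 nM

12.2 nM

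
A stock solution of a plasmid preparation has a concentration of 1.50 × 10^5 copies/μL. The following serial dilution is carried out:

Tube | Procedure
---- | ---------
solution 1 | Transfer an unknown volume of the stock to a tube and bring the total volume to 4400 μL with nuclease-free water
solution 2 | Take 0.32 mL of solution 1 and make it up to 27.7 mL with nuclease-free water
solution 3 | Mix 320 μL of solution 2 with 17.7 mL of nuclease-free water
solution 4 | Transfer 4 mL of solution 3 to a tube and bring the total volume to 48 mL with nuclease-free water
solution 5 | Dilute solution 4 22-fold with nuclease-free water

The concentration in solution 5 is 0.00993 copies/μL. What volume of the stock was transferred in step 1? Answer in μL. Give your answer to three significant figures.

375 μL

Step 1: v brought to 4400 μL → factor = 4400 μL/v
Step 2: 0.32 mL brought to 27.7 mL → factor 27.7/0.32 = 86.562
Step 3: 320 μL + 17.7 mL = 18020 μL total → factor 18020/320 = 56.312
Step 4: 4 mL brought to 48 mL → factor 48/4 = 12
Step 5: 22-fold → factor 22
Product of known-step factors = 1.2869 × 10^6
Overall factor = 1.50 × 10^5 copies/μL / (0.00993 copies/μL) = 1.5106 × 10^7
Step-1 factor = 1.5106 × 10^7 / 1.2869 × 10^6 = 11.738
v = 4400 μL / 11.738 = 375 μL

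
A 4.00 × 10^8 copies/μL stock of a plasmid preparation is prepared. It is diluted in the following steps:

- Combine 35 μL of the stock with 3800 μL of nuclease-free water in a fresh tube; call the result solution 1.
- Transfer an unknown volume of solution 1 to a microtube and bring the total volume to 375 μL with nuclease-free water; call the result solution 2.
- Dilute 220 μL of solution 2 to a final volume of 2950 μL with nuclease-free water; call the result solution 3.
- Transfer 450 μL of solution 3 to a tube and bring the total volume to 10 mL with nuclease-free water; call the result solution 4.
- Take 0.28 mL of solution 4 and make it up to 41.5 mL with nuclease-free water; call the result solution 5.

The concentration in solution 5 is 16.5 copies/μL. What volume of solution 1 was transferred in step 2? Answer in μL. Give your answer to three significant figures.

Step 1: 35 μL + 3800 μL = 3835 μL total → factor 3835/35 = 109.57
Step 2: v brought to 375 μL → factor = 375 μL/v
Step 3: 220 μL brought to 2950 μL → factor 2950/220 = 13.409
Step 4: 450 μL brought to 10 mL → factor 10000/450 = 22.222
Step 5: 0.28 mL brought to 41.5 mL → factor 41.5/0.28 = 148.21
Product of known-step factors = 4.8392 × 10^6
Overall factor = 4.00 × 10^8 copies/μL / (16.5 copies/μL) = 2.4242 × 10^7
Step-2 factor = 2.4242 × 10^7 / 4.8392 × 10^6 = 5.0096
v = 375 μL / 5.0096 = 74.9 μL

74.9 μL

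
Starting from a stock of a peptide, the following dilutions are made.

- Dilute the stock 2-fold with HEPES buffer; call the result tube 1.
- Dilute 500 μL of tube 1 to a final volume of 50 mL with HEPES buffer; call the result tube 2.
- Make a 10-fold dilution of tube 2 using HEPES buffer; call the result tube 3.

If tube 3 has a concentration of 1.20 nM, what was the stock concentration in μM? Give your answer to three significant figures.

2.40 μM

Step 1: 2-fold → factor 2
Step 2: 500 μL brought to 50 mL → factor 50000/500 = 100
Step 3: 10-fold → factor 10
Overall dilution factor = 2 × 100 × 10 = 2000
Stock = 1.20 nM × 2000 = 2400 nM = 2.40 μM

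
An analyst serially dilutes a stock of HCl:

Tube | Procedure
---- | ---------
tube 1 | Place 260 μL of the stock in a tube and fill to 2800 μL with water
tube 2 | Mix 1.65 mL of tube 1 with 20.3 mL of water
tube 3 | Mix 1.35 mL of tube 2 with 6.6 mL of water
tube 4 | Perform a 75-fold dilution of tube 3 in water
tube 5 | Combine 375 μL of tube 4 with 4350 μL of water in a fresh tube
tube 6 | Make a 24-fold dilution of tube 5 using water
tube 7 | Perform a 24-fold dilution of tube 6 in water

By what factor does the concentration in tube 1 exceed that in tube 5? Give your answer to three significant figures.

Step 1: 260 μL brought to 2800 μL → factor 2800/260 = 10.769
Step 2: 1.65 mL + 20.3 mL = 21.95 mL total → factor 21.95/1.65 = 13.303
Step 3: 1.35 mL + 6.6 mL = 7.95 mL total → factor 7.95/1.35 = 5.8889
Step 4: 75-fold → factor 75
Step 5: 375 μL + 4350 μL = 4725 μL total → factor 4725/375 = 12.6
Dilution factor to tube 1 = 10.769; to tube 5 = 7.9726 × 10^5
[tube 1]/[tube 5] = (factor to tube 5)/(factor to tube 1) = 7.9726 × 10^5/10.769 = 7.40 × 10^4

7.40 × 10^4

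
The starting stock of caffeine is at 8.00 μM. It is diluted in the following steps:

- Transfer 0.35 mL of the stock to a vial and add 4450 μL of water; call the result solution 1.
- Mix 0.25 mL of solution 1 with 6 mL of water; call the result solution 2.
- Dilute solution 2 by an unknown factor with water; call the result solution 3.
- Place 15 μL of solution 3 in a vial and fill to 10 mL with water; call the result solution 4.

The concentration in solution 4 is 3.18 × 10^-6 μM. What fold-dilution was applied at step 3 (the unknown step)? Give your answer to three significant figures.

Step 1: 0.35 mL + 4450 μL = 4.8 mL total → factor 4.8/0.35 = 13.714
Step 2: 0.25 mL + 6 mL = 6.25 mL total → factor 6.25/0.25 = 25
Step 3: unknown factor x
Step 4: 15 μL brought to 10 mL → factor 10000/15 = 666.67
Product of known-step factors = 2.2857 × 10^5
Overall factor = 8.00 μM / (3.18 × 10^-6 μM) = 2.5157 × 10^6
x = 2.5157 × 10^6 / 2.2857 × 10^5 = 11.0

11.0-fold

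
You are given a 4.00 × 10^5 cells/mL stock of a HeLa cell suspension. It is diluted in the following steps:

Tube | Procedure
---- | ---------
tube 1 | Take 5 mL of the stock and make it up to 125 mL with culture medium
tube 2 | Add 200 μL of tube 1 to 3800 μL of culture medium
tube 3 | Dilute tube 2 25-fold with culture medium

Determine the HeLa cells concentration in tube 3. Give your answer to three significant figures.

Step 1: 5 mL brought to 125 mL → factor 125/5 = 25
Step 2: 200 μL + 3800 μL = 4000 μL total → factor 4000/200 = 20
Step 3: 25-fold → factor 25
Overall dilution factor = 25 × 20 × 25 = 12500
Final = 4.00 × 10^5 cells/mL / 12500 = 32.0 cells/mL

32.0 cells/mL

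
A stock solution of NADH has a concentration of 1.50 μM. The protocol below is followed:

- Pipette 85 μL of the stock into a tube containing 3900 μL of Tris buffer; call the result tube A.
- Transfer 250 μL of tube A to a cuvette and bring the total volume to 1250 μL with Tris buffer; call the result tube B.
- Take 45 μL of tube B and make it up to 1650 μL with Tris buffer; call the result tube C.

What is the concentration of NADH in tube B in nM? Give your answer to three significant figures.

Step 1: 85 μL + 3900 μL = 3985 μL total → factor 3985/85 = 46.882
Step 2: 250 μL brought to 1250 μL → factor 1250/250 = 5
Dilution factor through tube B = 46.882 × 5 = 234.41
[tube B] = 1.50 μM / 234.41 = 0.006399 μM = 6.40 nM

6.40 nM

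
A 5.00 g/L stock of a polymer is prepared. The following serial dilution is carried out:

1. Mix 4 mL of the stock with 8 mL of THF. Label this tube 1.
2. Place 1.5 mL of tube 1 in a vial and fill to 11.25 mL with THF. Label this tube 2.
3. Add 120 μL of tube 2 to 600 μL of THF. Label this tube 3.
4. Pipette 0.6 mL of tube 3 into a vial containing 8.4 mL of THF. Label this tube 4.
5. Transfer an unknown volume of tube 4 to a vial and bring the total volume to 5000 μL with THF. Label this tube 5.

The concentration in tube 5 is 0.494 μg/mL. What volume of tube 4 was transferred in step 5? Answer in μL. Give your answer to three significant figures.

1.00 × 10^3 μL

Step 1: 4 mL + 8 mL = 12 mL total → factor 12/4 = 3
Step 2: 1.5 mL brought to 11.25 mL → factor 11.25/1.5 = 7.5
Step 3: 120 μL + 600 μL = 720 μL total → factor 720/120 = 6
Step 4: 0.6 mL + 8.4 mL = 9 mL total → factor 9/0.6 = 15
Step 5: v brought to 5000 μL → factor = 5000 μL/v
Product of known-step factors = 2025
Overall factor = 5.00 g/L / (0.494 μg/mL) = 10121
Step-5 factor = 10121 / 2025 = 4.9983
v = 5000 μL / 4.9983 = 1.00 × 10^3 μL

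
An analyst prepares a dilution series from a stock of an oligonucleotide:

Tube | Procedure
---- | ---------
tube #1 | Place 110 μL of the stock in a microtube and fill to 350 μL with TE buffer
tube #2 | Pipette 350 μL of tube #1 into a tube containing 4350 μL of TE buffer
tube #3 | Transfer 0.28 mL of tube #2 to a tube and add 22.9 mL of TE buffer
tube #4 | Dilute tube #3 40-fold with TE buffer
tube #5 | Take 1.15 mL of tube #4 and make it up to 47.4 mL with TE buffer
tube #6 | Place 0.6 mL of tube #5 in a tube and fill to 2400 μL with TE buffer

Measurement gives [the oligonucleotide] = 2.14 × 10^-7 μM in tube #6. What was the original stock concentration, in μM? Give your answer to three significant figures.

Step 1: 110 μL brought to 350 μL → factor 350/110 = 3.1818
Step 2: 350 μL + 4350 μL = 4700 μL total → factor 4700/350 = 13.429
Step 3: 0.28 mL + 22.9 mL = 23.18 mL total → factor 23.18/0.28 = 82.786
Step 4: 40-fold → factor 40
Step 5: 1.15 mL brought to 47.4 mL → factor 47.4/1.15 = 41.217
Step 6: 0.6 mL brought to 2400 μL → factor 2.4/0.6 = 4
Overall dilution factor = 3.1818 × 13.429 × 82.786 × 40 × 41.217 × 4 = 2.3327 × 10^7
Stock = 2.14 × 10^-7 μM × 2.3327 × 10^7 = 4.99 μM

4.99 μM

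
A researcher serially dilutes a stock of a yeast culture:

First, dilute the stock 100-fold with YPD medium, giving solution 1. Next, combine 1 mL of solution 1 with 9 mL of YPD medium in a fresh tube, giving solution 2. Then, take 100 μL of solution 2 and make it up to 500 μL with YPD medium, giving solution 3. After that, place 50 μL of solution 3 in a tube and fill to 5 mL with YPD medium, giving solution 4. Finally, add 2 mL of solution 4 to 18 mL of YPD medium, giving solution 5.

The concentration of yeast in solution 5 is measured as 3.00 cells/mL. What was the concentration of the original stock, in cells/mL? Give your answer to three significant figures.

Step 1: 100-fold → factor 100
Step 2: 1 mL + 9 mL = 10 mL total → factor 10/1 = 10
Step 3: 100 μL brought to 500 μL → factor 500/100 = 5
Step 4: 50 μL brought to 5 mL → factor 5000/50 = 100
Step 5: 2 mL + 18 mL = 20 mL total → factor 20/2 = 10
Overall dilution factor = 100 × 10 × 5 × 100 × 10 = 5 × 10^6
Stock = 3.00 cells/mL × 5 × 10^6 = 1.50 × 10^7 cells/mL

1.50 × 10^7 cells/mL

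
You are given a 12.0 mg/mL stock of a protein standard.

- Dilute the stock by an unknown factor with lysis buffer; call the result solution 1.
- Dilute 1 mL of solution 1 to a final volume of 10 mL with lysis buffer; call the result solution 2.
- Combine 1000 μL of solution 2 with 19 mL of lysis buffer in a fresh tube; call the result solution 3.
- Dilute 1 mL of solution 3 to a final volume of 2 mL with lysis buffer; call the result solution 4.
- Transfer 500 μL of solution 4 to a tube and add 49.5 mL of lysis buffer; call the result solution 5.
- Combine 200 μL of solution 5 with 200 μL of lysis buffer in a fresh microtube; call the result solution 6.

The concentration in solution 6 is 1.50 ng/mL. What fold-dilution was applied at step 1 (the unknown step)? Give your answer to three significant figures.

Step 1: unknown factor x
Step 2: 1 mL brought to 10 mL → factor 10/1 = 10
Step 3: 1000 μL + 19 mL = 20000 μL total → factor 20000/1000 = 20
Step 4: 1 mL brought to 2 mL → factor 2/1 = 2
Step 5: 500 μL + 49.5 mL = 50000 μL total → factor 50000/500 = 100
Step 6: 200 μL + 200 μL = 400 μL total → factor 400/200 = 2
Product of known-step factors = 80000
Overall factor = 12.0 mg/mL / (1.50 ng/mL) = 8 × 10^6
x = 8 × 10^6 / 80000 = 100

100-fold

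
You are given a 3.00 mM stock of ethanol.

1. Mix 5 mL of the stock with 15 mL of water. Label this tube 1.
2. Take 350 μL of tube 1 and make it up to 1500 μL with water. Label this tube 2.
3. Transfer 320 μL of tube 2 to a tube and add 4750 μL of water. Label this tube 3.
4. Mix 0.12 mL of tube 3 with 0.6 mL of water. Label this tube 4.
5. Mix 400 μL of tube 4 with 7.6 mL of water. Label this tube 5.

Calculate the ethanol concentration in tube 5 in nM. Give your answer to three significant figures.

Step 1: 5 mL + 15 mL = 20 mL total → factor 20/5 = 4
Step 2: 350 μL brought to 1500 μL → factor 1500/350 = 4.2857
Step 3: 320 μL + 4750 μL = 5070 μL total → factor 5070/320 = 15.844
Step 4: 0.12 mL + 0.6 mL = 0.72 mL total → factor 0.72/0.12 = 6
Step 5: 400 μL + 7.6 mL = 8000 μL total → factor 8000/400 = 20
Dilution factor through tube 5 = 4 × 4.2857 × 15.844 × 6 × 20 = 32593
[tube 5] = 3.00 mM / 32593 = 9.204 × 10^-5 mM = 92.0 nM

92.0 nM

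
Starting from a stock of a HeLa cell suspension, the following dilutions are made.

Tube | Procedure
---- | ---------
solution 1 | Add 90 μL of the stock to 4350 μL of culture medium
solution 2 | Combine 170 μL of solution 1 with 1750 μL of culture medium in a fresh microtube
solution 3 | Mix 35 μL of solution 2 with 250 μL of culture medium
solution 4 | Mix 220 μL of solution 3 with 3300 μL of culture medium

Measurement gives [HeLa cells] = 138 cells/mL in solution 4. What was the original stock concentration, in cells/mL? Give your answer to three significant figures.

1.00 × 10^7 cells/mL

Step 1: 90 μL + 4350 μL = 4440 μL total → factor 4440/90 = 49.333
Step 2: 170 μL + 1750 μL = 1920 μL total → factor 1920/170 = 11.294
Step 3: 35 μL + 250 μL = 285 μL total → factor 285/35 = 8.1429
Step 4: 220 μL + 3300 μL = 3520 μL total → factor 3520/220 = 16
Overall dilution factor = 49.333 × 11.294 × 8.1429 × 16 = 72592
Stock = 138 cells/mL × 72592 = 1.00 × 10^7 cells/mL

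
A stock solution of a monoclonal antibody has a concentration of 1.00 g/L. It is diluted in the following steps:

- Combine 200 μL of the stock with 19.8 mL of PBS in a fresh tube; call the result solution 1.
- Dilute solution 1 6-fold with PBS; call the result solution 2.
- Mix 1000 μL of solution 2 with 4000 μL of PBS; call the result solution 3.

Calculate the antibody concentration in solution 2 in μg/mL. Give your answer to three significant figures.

Step 1: 200 μL + 19.8 mL = 20000 μL total → factor 20000/200 = 100
Step 2: 6-fold → factor 6
Dilution factor through solution 2 = 100 × 6 = 600
[solution 2] = 1.00 g/L / 600 = 0.001667 g/L = 1.67 μg/mL

1.67 μg/mL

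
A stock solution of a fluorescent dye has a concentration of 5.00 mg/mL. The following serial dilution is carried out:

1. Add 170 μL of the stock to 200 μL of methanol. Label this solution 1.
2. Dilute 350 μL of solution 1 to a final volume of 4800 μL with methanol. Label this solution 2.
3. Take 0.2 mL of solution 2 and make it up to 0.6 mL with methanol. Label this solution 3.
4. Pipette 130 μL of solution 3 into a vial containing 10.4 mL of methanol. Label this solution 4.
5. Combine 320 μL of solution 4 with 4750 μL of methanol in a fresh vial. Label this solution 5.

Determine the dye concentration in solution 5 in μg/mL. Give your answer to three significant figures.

0.0435 μg/mL

Step 1: 170 μL + 200 μL = 370 μL total → factor 370/170 = 2.1765
Step 2: 350 μL brought to 4800 μL → factor 4800/350 = 13.714
Step 3: 0.2 mL brought to 0.6 mL → factor 0.6/0.2 = 3
Step 4: 130 μL + 10.4 mL = 10530 μL total → factor 10530/130 = 81
Step 5: 320 μL + 4750 μL = 5070 μL total → factor 5070/320 = 15.844
Overall dilution factor = 2.1765 × 13.714 × 3 × 81 × 15.844 = 1.1492 × 10^5
Final = 5.00 mg/mL / 1.1492 × 10^5 = 4.351 × 10^-5 mg/mL = 0.0435 μg/mL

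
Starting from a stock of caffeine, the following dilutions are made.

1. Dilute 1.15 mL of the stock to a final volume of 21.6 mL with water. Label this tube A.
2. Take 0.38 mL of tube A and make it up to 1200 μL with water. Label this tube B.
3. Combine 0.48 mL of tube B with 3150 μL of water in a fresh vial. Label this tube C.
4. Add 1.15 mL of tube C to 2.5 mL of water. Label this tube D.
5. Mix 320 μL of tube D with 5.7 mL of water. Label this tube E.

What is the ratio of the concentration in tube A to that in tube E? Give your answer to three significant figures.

Step 1: 1.15 mL brought to 21.6 mL → factor 21.6/1.15 = 18.783
Step 2: 0.38 mL brought to 1200 μL → factor 1.2/0.38 = 3.1579
Step 3: 0.48 mL + 3150 μL = 3.63 mL total → factor 3.63/0.48 = 7.5625
Step 4: 1.15 mL + 2.5 mL = 3.65 mL total → factor 3.65/1.15 = 3.1739
Step 5: 320 μL + 5.7 mL = 6020 μL total → factor 6020/320 = 18.812
Dilution factor to tube A = 18.783; to tube E = 26783
[tube A]/[tube E] = (factor to tube E)/(factor to tube A) = 26783/18.783 = 1.43 × 10^3

1.43 × 10^3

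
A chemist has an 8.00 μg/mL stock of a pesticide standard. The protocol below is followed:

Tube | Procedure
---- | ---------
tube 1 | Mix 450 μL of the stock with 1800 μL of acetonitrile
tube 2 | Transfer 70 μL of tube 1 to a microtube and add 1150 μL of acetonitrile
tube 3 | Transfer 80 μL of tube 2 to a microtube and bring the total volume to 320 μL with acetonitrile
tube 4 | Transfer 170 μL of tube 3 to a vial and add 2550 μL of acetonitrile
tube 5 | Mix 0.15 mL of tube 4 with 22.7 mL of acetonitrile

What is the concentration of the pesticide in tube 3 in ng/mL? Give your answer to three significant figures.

Step 1: 450 μL + 1800 μL = 2250 μL total → factor 2250/450 = 5
Step 2: 70 μL + 1150 μL = 1220 μL total → factor 1220/70 = 17.429
Step 3: 80 μL brought to 320 μL → factor 320/80 = 4
Dilution factor through tube 3 = 5 × 17.429 × 4 = 348.57
[tube 3] = 8.00 μg/mL / 348.57 = 0.02295 μg/mL = 23.0 ng/mL

23.0 ng/mL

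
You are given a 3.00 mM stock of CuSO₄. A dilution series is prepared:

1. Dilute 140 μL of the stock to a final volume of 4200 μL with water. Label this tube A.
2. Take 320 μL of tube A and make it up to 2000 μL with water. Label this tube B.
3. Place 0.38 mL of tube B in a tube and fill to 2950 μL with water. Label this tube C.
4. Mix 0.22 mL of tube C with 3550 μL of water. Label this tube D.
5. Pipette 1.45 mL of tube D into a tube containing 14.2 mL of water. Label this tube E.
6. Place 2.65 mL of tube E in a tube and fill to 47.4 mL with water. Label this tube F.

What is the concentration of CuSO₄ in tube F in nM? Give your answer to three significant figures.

0.623 nM

Step 1: 140 μL brought to 4200 μL → factor 4200/140 = 30
Step 2: 320 μL brought to 2000 μL → factor 2000/320 = 6.25
Step 3: 0.38 mL brought to 2950 μL → factor 2.95/0.38 = 7.7632
Step 4: 0.22 mL + 3550 μL = 3.77 mL total → factor 3.77/0.22 = 17.136
Step 5: 1.45 mL + 14.2 mL = 15.65 mL total → factor 15.65/1.45 = 10.793
Step 6: 2.65 mL brought to 47.4 mL → factor 47.4/2.65 = 17.887
Overall dilution factor = 30 × 6.25 × 7.7632 × 17.136 × 10.793 × 17.887 = 4.8155 × 10^6
Final = 3.00 mM / 4.8155 × 10^6 = 6.230 × 10^-7 mM = 0.623 nM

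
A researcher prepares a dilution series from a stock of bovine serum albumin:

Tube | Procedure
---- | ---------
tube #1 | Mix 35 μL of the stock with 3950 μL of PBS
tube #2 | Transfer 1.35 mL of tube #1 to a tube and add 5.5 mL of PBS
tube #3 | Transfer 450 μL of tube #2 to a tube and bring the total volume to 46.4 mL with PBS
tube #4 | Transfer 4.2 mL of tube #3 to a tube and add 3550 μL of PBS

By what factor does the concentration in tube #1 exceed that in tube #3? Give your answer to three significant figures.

523

Step 1: 35 μL + 3950 μL = 3985 μL total → factor 3985/35 = 113.86
Step 2: 1.35 mL + 5.5 mL = 6.85 mL total → factor 6.85/1.35 = 5.0741
Step 3: 450 μL brought to 46.4 mL → factor 46400/450 = 103.11
Dilution factor to tube #1 = 113.86; to tube #3 = 59569
[tube #1]/[tube #3] = (factor to tube #3)/(factor to tube #1) = 59569/113.86 = 523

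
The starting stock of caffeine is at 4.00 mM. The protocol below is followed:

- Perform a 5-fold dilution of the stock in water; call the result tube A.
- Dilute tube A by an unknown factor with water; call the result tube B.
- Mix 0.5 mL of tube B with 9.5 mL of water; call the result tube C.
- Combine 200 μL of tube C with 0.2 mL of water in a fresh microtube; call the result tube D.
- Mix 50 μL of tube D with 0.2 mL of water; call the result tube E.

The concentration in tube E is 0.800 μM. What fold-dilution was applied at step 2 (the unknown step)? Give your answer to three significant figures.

Step 1: 5-fold → factor 5
Step 2: unknown factor x
Step 3: 0.5 mL + 9.5 mL = 10 mL total → factor 10/0.5 = 20
Step 4: 200 μL + 0.2 mL = 400 μL total → factor 400/200 = 2
Step 5: 50 μL + 0.2 mL = 250 μL total → factor 250/50 = 5
Product of known-step factors = 1000
Overall factor = 4.00 mM / (0.800 μM) = 5000
x = 5000 / 1000 = 5.00

5.00-fold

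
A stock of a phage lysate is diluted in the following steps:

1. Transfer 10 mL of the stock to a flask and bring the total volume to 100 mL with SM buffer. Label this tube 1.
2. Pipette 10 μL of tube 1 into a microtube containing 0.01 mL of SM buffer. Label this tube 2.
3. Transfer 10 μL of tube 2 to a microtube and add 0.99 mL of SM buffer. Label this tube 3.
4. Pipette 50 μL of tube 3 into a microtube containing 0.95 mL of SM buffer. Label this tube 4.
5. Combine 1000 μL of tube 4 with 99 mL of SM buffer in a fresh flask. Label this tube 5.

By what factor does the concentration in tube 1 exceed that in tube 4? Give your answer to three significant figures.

Step 1: 10 mL brought to 100 mL → factor 100/10 = 10
Step 2: 10 μL + 0.01 mL = 20 μL total → factor 20/10 = 2
Step 3: 10 μL + 0.99 mL = 1000 μL total → factor 1000/10 = 100
Step 4: 50 μL + 0.95 mL = 1000 μL total → factor 1000/50 = 20
Dilution factor to tube 1 = 10; to tube 4 = 40000
[tube 1]/[tube 4] = (factor to tube 4)/(factor to tube 1) = 40000/10 = 4.00 × 10^3

4.00 × 10^3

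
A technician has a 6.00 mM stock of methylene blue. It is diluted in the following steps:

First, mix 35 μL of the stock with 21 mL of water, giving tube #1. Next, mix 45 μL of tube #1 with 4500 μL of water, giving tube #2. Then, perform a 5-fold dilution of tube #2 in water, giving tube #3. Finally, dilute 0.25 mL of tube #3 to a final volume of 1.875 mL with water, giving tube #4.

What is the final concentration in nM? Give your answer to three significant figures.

Step 1: 35 μL + 21 mL = 21035 μL total → factor 21035/35 = 601
Step 2: 45 μL + 4500 μL = 4545 μL total → factor 4545/45 = 101
Step 3: 5-fold → factor 5
Step 4: 0.25 mL brought to 1.875 mL → factor 1.875/0.25 = 7.5
Overall dilution factor = 601 × 101 × 5 × 7.5 = 2.2763 × 10^6
Final = 6.00 mM / 2.2763 × 10^6 = 2.636 × 10^-6 mM = 2.64 nM

2.64 nM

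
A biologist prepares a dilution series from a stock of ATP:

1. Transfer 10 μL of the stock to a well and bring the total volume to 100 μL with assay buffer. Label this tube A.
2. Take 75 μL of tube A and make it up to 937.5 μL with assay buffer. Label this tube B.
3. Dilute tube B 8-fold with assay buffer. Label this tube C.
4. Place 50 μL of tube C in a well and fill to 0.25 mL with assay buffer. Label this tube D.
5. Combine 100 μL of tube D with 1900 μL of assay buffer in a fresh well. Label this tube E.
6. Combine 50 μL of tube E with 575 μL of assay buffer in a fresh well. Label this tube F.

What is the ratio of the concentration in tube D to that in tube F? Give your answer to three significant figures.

250

Step 1: 10 μL brought to 100 μL → factor 100/10 = 10
Step 2: 75 μL brought to 937.5 μL → factor 937.5/75 = 12.5
Step 3: 8-fold → factor 8
Step 4: 50 μL brought to 0.25 mL → factor 250/50 = 5
Step 5: 100 μL + 1900 μL = 2000 μL total → factor 2000/100 = 20
Step 6: 50 μL + 575 μL = 625 μL total → factor 625/50 = 12.5
Dilution factor to tube D = 5000; to tube F = 1.25 × 10^6
[tube D]/[tube F] = (factor to tube F)/(factor to tube D) = 1.25 × 10^6/5000 = 250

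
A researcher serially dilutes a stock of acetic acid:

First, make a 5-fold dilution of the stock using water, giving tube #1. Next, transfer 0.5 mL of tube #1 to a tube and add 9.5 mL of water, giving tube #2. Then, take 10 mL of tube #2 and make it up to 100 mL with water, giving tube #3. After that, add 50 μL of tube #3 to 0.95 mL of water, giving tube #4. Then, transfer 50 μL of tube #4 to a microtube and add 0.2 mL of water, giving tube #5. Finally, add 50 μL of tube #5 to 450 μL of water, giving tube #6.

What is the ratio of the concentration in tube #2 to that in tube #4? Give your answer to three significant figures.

200

Step 1: 5-fold → factor 5
Step 2: 0.5 mL + 9.5 mL = 10 mL total → factor 10/0.5 = 20
Step 3: 10 mL brought to 100 mL → factor 100/10 = 10
Step 4: 50 μL + 0.95 mL = 1000 μL total → factor 1000/50 = 20
Dilution factor to tube #2 = 100; to tube #4 = 20000
[tube #2]/[tube #4] = (factor to tube #4)/(factor to tube #2) = 20000/100 = 200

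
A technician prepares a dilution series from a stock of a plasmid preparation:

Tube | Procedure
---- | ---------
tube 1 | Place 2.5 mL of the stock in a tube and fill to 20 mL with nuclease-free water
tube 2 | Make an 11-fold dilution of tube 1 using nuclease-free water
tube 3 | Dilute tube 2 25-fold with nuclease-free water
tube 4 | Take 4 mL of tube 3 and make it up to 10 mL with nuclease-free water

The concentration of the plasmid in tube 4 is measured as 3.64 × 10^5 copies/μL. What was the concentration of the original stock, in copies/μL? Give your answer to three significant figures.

Step 1: 2.5 mL brought to 20 mL → factor 20/2.5 = 8
Step 2: 11-fold → factor 11
Step 3: 25-fold → factor 25
Step 4: 4 mL brought to 10 mL → factor 10/4 = 2.5
Overall dilution factor = 8 × 11 × 25 × 2.5 = 5500
Stock = 3.64 × 10^5 copies/μL × 5500 = 2.00 × 10^9 copies/μL

2.00 × 10^9 copies/μL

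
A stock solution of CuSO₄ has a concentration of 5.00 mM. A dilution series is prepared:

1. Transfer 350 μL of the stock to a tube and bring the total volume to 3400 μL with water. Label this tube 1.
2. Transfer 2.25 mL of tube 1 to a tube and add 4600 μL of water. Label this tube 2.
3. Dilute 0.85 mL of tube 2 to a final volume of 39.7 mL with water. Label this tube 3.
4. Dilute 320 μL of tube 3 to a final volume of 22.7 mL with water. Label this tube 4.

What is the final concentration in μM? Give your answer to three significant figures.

0.0510 μM

Step 1: 350 μL brought to 3400 μL → factor 3400/350 = 9.7143
Step 2: 2.25 mL + 4600 μL = 6.85 mL total → factor 6.85/2.25 = 3.0444
Step 3: 0.85 mL brought to 39.7 mL → factor 39.7/0.85 = 46.706
Step 4: 320 μL brought to 22.7 mL → factor 22700/320 = 70.938
Overall dilution factor = 9.7143 × 3.0444 × 46.706 × 70.938 = 97987
Final = 5.00 mM / 97987 = 5.103 × 10^-5 mM = 0.0510 μM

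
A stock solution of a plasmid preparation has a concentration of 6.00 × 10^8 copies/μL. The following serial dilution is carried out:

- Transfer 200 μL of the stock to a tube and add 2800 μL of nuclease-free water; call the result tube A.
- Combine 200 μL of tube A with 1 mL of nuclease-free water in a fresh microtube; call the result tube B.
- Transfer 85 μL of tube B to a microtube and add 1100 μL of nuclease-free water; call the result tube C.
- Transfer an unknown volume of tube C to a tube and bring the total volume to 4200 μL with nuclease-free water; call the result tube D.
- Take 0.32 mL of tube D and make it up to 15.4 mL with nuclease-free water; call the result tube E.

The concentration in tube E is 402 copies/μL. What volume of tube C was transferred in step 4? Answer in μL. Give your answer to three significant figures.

170 μL

Step 1: 200 μL + 2800 μL = 3000 μL total → factor 3000/200 = 15
Step 2: 200 μL + 1 mL = 1200 μL total → factor 1200/200 = 6
Step 3: 85 μL + 1100 μL = 1185 μL total → factor 1185/85 = 13.941
Step 4: v brought to 4200 μL → factor = 4200 μL/v
Step 5: 0.32 mL brought to 15.4 mL → factor 15.4/0.32 = 48.125
Product of known-step factors = 60383
Overall factor = 6.00 × 10^8 copies/μL / (402 copies/μL) = 1.4925 × 10^6
Step-4 factor = 1.4925 × 10^6 / 60383 = 24.718
v = 4200 μL / 24.718 = 170 μL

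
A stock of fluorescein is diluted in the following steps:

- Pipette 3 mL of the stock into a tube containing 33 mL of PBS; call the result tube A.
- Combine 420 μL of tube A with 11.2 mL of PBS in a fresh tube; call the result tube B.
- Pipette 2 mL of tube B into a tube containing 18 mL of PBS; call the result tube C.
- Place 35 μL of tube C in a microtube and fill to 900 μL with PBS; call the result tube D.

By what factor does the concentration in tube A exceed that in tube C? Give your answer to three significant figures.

277

Step 1: 3 mL + 33 mL = 36 mL total → factor 36/3 = 12
Step 2: 420 μL + 11.2 mL = 11620 μL total → factor 11620/420 = 27.667
Step 3: 2 mL + 18 mL = 20 mL total → factor 20/2 = 10
Dilution factor to tube A = 12; to tube C = 3320
[tube A]/[tube C] = (factor to tube C)/(factor to tube A) = 3320/12 = 277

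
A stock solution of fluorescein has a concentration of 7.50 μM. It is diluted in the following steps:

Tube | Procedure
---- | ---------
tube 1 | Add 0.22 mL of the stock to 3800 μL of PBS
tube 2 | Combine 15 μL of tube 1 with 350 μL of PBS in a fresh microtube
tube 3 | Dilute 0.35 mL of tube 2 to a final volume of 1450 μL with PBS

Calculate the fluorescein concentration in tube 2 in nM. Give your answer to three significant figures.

16.9 nM

Step 1: 0.22 mL + 3800 μL = 4.02 mL total → factor 4.02/0.22 = 18.273
Step 2: 15 μL + 350 μL = 365 μL total → factor 365/15 = 24.333
Dilution factor through tube 2 = 18.273 × 24.333 = 444.64
[tube 2] = 7.50 μM / 444.64 = 0.01687 μM = 16.9 nM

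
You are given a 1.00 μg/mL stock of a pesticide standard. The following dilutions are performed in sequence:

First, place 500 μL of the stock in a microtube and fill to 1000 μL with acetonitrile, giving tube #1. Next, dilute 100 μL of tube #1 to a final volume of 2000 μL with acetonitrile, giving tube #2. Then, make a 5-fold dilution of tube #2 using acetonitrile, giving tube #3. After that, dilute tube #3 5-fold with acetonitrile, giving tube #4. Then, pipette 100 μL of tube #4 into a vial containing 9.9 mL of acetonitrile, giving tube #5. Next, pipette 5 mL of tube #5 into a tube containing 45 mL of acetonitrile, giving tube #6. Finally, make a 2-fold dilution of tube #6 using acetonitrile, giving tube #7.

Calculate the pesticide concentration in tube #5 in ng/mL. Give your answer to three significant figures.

Step 1: 500 μL brought to 1000 μL → factor 1000/500 = 2
Step 2: 100 μL brought to 2000 μL → factor 2000/100 = 20
Step 3: 5-fold → factor 5
Step 4: 5-fold → factor 5
Step 5: 100 μL + 9.9 mL = 10000 μL total → factor 10000/100 = 100
Dilution factor through tube #5 = 2 × 20 × 5 × 5 × 100 = 1 × 10^5
[tube #5] = 1.00 μg/mL / 1 × 10^5 = 1.000 × 10^-5 μg/mL = 0.0100 ng/mL

0.0100 ng/mL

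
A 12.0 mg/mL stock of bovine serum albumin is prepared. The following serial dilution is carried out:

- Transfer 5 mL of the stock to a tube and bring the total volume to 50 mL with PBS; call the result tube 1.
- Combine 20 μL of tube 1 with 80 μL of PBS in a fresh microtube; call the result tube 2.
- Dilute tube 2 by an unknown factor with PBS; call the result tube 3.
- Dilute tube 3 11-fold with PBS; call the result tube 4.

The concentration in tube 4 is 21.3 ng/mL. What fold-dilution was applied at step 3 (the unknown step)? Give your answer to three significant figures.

Step 1: 5 mL brought to 50 mL → factor 50/5 = 10
Step 2: 20 μL + 80 μL = 100 μL total → factor 100/20 = 5
Step 3: unknown factor x
Step 4: 11-fold → factor 11
Product of known-step factors = 550
Overall factor = 12.0 mg/mL / (21.3 ng/mL) = 5.6338 × 10^5
x = 5.6338 × 10^5 / 550 = 1.02 × 10^3

1.02 × 10^3-fold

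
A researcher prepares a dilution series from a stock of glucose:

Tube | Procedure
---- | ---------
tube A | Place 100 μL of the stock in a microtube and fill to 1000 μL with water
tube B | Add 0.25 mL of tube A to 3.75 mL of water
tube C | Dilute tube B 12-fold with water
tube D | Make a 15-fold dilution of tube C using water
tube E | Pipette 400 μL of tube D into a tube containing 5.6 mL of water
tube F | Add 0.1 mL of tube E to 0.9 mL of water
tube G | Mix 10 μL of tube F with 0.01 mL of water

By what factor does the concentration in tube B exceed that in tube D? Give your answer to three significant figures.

180

Step 1: 100 μL brought to 1000 μL → factor 1000/100 = 10
Step 2: 0.25 mL + 3.75 mL = 4 mL total → factor 4/0.25 = 16
Step 3: 12-fold → factor 12
Step 4: 15-fold → factor 15
Dilution factor to tube B = 160; to tube D = 28800
[tube B]/[tube D] = (factor to tube D)/(factor to tube B) = 28800/160 = 180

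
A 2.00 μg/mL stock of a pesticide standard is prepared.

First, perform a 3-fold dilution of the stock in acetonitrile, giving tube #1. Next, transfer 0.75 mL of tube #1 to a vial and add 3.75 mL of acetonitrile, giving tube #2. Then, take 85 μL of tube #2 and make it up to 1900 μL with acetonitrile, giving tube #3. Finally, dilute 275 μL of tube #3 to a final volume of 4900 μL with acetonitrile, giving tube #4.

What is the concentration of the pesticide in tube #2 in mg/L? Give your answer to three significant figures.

0.111 mg/L

Step 1: 3-fold → factor 3
Step 2: 0.75 mL + 3.75 mL = 4.5 mL total → factor 4.5/0.75 = 6
Dilution factor through tube #2 = 3 × 6 = 18
[tube #2] = 2.00 μg/mL / 18 = 0.1111 μg/mL = 0.111 mg/L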